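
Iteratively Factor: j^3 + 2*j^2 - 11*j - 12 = (j + 4)*(j^2 - 2*j - 3) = (j + 1)*(j + 4)*(j - 3)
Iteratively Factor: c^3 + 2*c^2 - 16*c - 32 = (c + 4)*(c^2 - 2*c - 8) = (c - 4)*(c + 4)*(c + 2)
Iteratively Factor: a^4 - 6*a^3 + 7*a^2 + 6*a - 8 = (a + 1)*(a^3 - 7*a^2 + 14*a - 8) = (a - 2)*(a + 1)*(a^2 - 5*a + 4) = (a - 4)*(a - 2)*(a + 1)*(a - 1)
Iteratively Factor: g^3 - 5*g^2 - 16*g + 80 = (g + 4)*(g^2 - 9*g + 20) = (g - 5)*(g + 4)*(g - 4)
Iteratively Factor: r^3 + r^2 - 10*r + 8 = (r + 4)*(r^2 - 3*r + 2) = (r - 2)*(r + 4)*(r - 1)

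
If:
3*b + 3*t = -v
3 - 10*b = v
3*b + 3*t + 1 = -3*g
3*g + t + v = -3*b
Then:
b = 3/11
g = -8/33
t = -4/11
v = 3/11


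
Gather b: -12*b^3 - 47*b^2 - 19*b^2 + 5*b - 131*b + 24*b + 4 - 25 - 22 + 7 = -12*b^3 - 66*b^2 - 102*b - 36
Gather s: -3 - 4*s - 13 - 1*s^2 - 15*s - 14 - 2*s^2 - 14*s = -3*s^2 - 33*s - 30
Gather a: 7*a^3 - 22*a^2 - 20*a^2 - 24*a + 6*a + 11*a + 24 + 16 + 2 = 7*a^3 - 42*a^2 - 7*a + 42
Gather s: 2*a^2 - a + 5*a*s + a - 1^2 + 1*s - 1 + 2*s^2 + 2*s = 2*a^2 + 2*s^2 + s*(5*a + 3) - 2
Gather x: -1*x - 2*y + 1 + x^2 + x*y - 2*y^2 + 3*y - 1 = x^2 + x*(y - 1) - 2*y^2 + y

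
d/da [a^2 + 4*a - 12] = 2*a + 4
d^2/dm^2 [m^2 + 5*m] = 2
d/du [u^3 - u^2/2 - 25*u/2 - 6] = 3*u^2 - u - 25/2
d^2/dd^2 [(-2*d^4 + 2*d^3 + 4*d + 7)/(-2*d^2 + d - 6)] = 2*(8*d^6 - 12*d^5 + 78*d^4 - 90*d^3 + 384*d^2 - 30*d + 53)/(8*d^6 - 12*d^5 + 78*d^4 - 73*d^3 + 234*d^2 - 108*d + 216)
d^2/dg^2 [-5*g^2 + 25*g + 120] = -10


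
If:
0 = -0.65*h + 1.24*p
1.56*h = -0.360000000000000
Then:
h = -0.23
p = -0.12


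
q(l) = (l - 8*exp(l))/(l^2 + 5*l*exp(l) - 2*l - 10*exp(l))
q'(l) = (1 - 8*exp(l))/(l^2 + 5*l*exp(l) - 2*l - 10*exp(l)) + (l - 8*exp(l))*(-5*l*exp(l) - 2*l + 5*exp(l) + 2)/(l^2 + 5*l*exp(l) - 2*l - 10*exp(l))^2 = ((1 - 8*exp(l))*(l^2 + 5*l*exp(l) - 2*l - 10*exp(l)) - (l - 8*exp(l))*(5*l*exp(l) + 2*l - 5*exp(l) - 2))/(l^2 + 5*l*exp(l) - 2*l - 10*exp(l))^2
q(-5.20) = -0.14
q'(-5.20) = -0.02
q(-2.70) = -0.29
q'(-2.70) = -0.19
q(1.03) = 1.47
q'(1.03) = 1.52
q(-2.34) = -0.39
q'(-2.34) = -0.37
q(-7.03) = -0.11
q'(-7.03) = -0.01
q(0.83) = 1.22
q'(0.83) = 1.01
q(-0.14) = 0.79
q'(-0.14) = 0.03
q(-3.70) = -0.19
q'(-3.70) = -0.05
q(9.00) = -0.23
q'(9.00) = 0.03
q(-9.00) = -0.09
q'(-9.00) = -0.00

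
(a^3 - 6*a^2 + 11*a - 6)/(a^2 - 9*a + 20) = (a^3 - 6*a^2 + 11*a - 6)/(a^2 - 9*a + 20)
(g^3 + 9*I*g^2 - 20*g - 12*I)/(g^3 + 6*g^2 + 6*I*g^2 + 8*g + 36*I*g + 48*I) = (g^2 + 3*I*g - 2)/(g^2 + 6*g + 8)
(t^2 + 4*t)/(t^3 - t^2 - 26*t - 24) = t/(t^2 - 5*t - 6)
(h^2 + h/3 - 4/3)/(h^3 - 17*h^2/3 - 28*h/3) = (h - 1)/(h*(h - 7))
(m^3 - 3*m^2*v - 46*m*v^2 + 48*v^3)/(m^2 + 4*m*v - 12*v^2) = (-m^2 + 9*m*v - 8*v^2)/(-m + 2*v)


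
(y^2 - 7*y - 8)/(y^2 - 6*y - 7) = (y - 8)/(y - 7)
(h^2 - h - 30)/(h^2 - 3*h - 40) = (h - 6)/(h - 8)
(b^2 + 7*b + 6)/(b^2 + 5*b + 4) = (b + 6)/(b + 4)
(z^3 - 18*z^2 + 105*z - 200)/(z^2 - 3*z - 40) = (z^2 - 10*z + 25)/(z + 5)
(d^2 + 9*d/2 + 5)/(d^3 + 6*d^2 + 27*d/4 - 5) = 2*(d + 2)/(2*d^2 + 7*d - 4)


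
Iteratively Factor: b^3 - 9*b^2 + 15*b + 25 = (b + 1)*(b^2 - 10*b + 25) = (b - 5)*(b + 1)*(b - 5)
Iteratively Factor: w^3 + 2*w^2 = (w)*(w^2 + 2*w) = w^2*(w + 2)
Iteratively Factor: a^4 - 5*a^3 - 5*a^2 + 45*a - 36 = (a - 4)*(a^3 - a^2 - 9*a + 9) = (a - 4)*(a - 1)*(a^2 - 9) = (a - 4)*(a - 3)*(a - 1)*(a + 3)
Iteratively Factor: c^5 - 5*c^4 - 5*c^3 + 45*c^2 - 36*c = (c)*(c^4 - 5*c^3 - 5*c^2 + 45*c - 36) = c*(c - 4)*(c^3 - c^2 - 9*c + 9) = c*(c - 4)*(c - 1)*(c^2 - 9) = c*(c - 4)*(c - 3)*(c - 1)*(c + 3)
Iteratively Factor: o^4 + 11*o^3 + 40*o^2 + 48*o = (o + 4)*(o^3 + 7*o^2 + 12*o) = (o + 4)^2*(o^2 + 3*o) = o*(o + 4)^2*(o + 3)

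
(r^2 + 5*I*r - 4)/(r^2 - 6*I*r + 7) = (r + 4*I)/(r - 7*I)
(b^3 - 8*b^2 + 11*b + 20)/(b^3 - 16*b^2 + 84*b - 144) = (b^2 - 4*b - 5)/(b^2 - 12*b + 36)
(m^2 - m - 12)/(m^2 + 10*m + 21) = (m - 4)/(m + 7)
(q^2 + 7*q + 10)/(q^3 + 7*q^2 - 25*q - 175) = (q + 2)/(q^2 + 2*q - 35)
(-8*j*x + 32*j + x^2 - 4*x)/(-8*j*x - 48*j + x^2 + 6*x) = (x - 4)/(x + 6)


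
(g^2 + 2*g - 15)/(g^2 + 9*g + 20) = (g - 3)/(g + 4)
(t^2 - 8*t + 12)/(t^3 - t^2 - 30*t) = (t - 2)/(t*(t + 5))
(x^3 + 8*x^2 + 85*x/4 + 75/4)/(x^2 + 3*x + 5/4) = (2*x^2 + 11*x + 15)/(2*x + 1)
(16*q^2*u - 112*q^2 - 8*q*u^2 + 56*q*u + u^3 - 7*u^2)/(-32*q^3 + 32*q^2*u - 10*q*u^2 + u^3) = (7 - u)/(2*q - u)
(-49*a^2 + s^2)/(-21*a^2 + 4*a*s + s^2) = (-7*a + s)/(-3*a + s)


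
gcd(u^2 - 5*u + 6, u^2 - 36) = 1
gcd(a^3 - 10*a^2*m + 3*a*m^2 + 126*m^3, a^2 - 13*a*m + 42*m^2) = a^2 - 13*a*m + 42*m^2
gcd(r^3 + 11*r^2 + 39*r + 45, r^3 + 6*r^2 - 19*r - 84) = r + 3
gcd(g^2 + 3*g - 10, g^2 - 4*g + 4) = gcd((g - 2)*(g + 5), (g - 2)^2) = g - 2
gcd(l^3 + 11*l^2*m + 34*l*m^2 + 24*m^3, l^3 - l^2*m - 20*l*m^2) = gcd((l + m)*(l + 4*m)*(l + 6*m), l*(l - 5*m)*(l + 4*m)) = l + 4*m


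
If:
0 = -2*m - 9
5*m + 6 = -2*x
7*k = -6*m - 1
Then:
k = 26/7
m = -9/2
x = 33/4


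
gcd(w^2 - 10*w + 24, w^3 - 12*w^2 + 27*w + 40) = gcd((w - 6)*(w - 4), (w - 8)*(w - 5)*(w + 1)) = 1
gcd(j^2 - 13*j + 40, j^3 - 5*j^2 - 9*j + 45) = j - 5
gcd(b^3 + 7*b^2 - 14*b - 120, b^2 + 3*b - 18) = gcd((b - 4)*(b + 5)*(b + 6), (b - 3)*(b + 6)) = b + 6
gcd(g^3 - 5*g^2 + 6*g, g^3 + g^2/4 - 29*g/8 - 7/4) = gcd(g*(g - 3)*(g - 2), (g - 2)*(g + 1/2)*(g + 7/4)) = g - 2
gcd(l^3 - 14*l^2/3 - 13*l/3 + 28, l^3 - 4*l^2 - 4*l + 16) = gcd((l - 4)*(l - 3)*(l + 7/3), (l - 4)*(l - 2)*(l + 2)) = l - 4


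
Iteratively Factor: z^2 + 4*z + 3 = (z + 3)*(z + 1)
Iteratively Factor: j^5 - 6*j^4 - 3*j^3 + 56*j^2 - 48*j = (j - 4)*(j^4 - 2*j^3 - 11*j^2 + 12*j) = (j - 4)^2*(j^3 + 2*j^2 - 3*j) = (j - 4)^2*(j + 3)*(j^2 - j) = j*(j - 4)^2*(j + 3)*(j - 1)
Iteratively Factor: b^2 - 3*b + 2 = (b - 2)*(b - 1)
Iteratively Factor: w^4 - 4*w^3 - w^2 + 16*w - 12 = (w - 1)*(w^3 - 3*w^2 - 4*w + 12) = (w - 2)*(w - 1)*(w^2 - w - 6) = (w - 2)*(w - 1)*(w + 2)*(w - 3)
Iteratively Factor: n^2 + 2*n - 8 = (n + 4)*(n - 2)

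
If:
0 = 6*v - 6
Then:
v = 1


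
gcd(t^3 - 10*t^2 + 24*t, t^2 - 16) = t - 4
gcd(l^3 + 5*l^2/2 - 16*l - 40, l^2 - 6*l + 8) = l - 4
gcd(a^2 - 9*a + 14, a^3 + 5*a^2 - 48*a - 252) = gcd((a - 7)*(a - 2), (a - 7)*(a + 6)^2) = a - 7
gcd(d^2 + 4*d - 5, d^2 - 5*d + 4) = d - 1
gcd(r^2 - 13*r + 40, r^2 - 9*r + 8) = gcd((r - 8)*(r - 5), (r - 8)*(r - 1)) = r - 8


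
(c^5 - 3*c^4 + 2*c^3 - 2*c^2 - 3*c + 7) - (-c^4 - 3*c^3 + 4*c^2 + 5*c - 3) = c^5 - 2*c^4 + 5*c^3 - 6*c^2 - 8*c + 10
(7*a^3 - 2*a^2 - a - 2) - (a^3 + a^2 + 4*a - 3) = 6*a^3 - 3*a^2 - 5*a + 1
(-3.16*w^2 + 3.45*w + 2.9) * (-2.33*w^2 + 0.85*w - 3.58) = 7.3628*w^4 - 10.7245*w^3 + 7.4883*w^2 - 9.886*w - 10.382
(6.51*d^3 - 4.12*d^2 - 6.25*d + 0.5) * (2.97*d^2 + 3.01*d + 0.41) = 19.3347*d^5 + 7.3587*d^4 - 28.2946*d^3 - 19.0167*d^2 - 1.0575*d + 0.205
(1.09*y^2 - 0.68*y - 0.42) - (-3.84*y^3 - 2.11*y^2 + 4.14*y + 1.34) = 3.84*y^3 + 3.2*y^2 - 4.82*y - 1.76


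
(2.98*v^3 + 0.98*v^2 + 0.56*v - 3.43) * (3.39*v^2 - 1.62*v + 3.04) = 10.1022*v^5 - 1.5054*v^4 + 9.37*v^3 - 9.5557*v^2 + 7.259*v - 10.4272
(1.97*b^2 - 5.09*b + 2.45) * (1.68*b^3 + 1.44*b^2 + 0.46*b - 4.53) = 3.3096*b^5 - 5.7144*b^4 - 2.3074*b^3 - 7.7375*b^2 + 24.1847*b - 11.0985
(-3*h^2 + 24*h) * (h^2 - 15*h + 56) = -3*h^4 + 69*h^3 - 528*h^2 + 1344*h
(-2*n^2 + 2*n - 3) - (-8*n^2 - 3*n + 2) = 6*n^2 + 5*n - 5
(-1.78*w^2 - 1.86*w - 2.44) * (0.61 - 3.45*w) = 6.141*w^3 + 5.3312*w^2 + 7.2834*w - 1.4884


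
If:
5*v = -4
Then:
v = -4/5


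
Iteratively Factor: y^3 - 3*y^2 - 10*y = (y)*(y^2 - 3*y - 10) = y*(y + 2)*(y - 5)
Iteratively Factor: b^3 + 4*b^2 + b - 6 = (b - 1)*(b^2 + 5*b + 6) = (b - 1)*(b + 3)*(b + 2)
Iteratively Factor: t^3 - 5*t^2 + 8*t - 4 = (t - 2)*(t^2 - 3*t + 2) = (t - 2)*(t - 1)*(t - 2)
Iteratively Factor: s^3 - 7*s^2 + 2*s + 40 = (s + 2)*(s^2 - 9*s + 20) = (s - 5)*(s + 2)*(s - 4)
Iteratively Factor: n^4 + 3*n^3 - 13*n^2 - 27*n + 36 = (n - 1)*(n^3 + 4*n^2 - 9*n - 36) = (n - 3)*(n - 1)*(n^2 + 7*n + 12) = (n - 3)*(n - 1)*(n + 3)*(n + 4)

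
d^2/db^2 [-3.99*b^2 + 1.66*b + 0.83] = -7.98000000000000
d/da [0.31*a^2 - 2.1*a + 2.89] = 0.62*a - 2.1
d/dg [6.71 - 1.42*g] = -1.42000000000000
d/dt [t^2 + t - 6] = 2*t + 1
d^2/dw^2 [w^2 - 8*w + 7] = 2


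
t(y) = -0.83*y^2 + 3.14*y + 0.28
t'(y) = 3.14 - 1.66*y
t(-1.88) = -8.56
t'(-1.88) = 6.26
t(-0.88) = -3.13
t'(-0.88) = 4.60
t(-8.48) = -86.03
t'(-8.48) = 17.22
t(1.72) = 3.23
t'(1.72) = 0.28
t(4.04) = -0.58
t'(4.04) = -3.57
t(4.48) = -2.31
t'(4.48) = -4.30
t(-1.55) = -6.58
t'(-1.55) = 5.71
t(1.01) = 2.60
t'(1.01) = 1.46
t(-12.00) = -156.92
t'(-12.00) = 23.06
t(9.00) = -38.69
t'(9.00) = -11.80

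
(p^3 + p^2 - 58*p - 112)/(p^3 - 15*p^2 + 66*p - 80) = (p^2 + 9*p + 14)/(p^2 - 7*p + 10)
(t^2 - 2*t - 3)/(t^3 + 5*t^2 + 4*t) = (t - 3)/(t*(t + 4))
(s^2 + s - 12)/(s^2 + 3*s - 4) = (s - 3)/(s - 1)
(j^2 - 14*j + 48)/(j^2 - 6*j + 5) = (j^2 - 14*j + 48)/(j^2 - 6*j + 5)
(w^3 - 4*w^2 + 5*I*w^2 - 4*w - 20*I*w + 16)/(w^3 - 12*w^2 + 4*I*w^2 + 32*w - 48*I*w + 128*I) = (w + I)/(w - 8)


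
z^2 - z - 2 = (z - 2)*(z + 1)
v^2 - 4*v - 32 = (v - 8)*(v + 4)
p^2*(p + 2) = p^3 + 2*p^2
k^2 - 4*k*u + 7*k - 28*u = (k + 7)*(k - 4*u)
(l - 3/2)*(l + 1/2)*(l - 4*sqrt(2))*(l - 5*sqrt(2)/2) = l^4 - 13*sqrt(2)*l^3/2 - l^3 + 13*sqrt(2)*l^2/2 + 77*l^2/4 - 20*l + 39*sqrt(2)*l/8 - 15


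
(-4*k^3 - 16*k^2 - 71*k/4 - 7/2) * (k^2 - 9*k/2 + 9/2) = -4*k^5 + 2*k^4 + 145*k^3/4 + 35*k^2/8 - 513*k/8 - 63/4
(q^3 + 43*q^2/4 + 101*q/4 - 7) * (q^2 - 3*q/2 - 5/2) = q^5 + 37*q^4/4 + 53*q^3/8 - 287*q^2/4 - 421*q/8 + 35/2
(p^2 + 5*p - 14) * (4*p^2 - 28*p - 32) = 4*p^4 - 8*p^3 - 228*p^2 + 232*p + 448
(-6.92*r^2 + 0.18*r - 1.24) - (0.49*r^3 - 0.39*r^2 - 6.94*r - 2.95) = -0.49*r^3 - 6.53*r^2 + 7.12*r + 1.71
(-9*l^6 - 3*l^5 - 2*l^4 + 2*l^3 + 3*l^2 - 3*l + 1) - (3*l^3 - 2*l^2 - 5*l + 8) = -9*l^6 - 3*l^5 - 2*l^4 - l^3 + 5*l^2 + 2*l - 7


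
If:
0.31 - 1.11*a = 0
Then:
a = 0.28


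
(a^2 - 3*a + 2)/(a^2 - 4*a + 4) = (a - 1)/(a - 2)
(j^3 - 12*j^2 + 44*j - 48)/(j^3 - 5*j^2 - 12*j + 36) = (j - 4)/(j + 3)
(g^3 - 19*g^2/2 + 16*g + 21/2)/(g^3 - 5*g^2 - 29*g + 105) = (g + 1/2)/(g + 5)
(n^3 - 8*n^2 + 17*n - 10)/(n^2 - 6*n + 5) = n - 2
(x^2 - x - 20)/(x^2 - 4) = (x^2 - x - 20)/(x^2 - 4)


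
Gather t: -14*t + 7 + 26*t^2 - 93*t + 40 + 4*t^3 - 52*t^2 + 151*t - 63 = 4*t^3 - 26*t^2 + 44*t - 16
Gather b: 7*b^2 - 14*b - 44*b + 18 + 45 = 7*b^2 - 58*b + 63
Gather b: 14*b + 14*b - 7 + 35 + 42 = 28*b + 70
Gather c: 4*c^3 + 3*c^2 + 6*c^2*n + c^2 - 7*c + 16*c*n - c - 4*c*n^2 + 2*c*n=4*c^3 + c^2*(6*n + 4) + c*(-4*n^2 + 18*n - 8)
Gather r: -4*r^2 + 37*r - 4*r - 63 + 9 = -4*r^2 + 33*r - 54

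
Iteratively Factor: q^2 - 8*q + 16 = (q - 4)*(q - 4)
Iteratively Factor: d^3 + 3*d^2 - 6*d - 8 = (d + 1)*(d^2 + 2*d - 8) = (d + 1)*(d + 4)*(d - 2)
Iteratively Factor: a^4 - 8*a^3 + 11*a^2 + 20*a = (a + 1)*(a^3 - 9*a^2 + 20*a) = (a - 5)*(a + 1)*(a^2 - 4*a) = (a - 5)*(a - 4)*(a + 1)*(a)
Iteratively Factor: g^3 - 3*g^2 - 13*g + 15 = (g + 3)*(g^2 - 6*g + 5) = (g - 5)*(g + 3)*(g - 1)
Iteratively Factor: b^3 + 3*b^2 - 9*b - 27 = (b - 3)*(b^2 + 6*b + 9) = (b - 3)*(b + 3)*(b + 3)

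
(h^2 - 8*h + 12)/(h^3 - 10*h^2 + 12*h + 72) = (h - 2)/(h^2 - 4*h - 12)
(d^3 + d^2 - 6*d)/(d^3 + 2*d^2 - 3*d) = (d - 2)/(d - 1)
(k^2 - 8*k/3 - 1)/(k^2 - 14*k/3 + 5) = (3*k + 1)/(3*k - 5)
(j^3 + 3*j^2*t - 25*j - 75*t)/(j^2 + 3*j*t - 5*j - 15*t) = j + 5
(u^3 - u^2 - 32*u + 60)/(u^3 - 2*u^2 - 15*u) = (u^2 + 4*u - 12)/(u*(u + 3))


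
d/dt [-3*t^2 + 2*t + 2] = 2 - 6*t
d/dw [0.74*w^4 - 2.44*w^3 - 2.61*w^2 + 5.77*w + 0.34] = 2.96*w^3 - 7.32*w^2 - 5.22*w + 5.77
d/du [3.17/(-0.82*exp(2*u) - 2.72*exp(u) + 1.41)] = (5.1988*exp(u) + 8.6224)*exp(u)/(0.82*exp(2*u) + 2.72*exp(u) - 1.41)^2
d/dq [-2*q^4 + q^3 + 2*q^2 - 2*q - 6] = -8*q^3 + 3*q^2 + 4*q - 2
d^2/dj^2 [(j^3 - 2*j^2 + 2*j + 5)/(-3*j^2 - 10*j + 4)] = 38*(-10*j^3 + 3*j^2 - 30*j - 32)/(27*j^6 + 270*j^5 + 792*j^4 + 280*j^3 - 1056*j^2 + 480*j - 64)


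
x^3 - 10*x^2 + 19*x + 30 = (x - 6)*(x - 5)*(x + 1)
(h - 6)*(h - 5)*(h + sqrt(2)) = h^3 - 11*h^2 + sqrt(2)*h^2 - 11*sqrt(2)*h + 30*h + 30*sqrt(2)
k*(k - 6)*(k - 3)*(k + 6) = k^4 - 3*k^3 - 36*k^2 + 108*k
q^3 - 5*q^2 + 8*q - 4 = (q - 2)^2*(q - 1)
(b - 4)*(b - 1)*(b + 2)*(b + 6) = b^4 + 3*b^3 - 24*b^2 - 28*b + 48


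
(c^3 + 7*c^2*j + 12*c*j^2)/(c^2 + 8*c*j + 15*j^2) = c*(c + 4*j)/(c + 5*j)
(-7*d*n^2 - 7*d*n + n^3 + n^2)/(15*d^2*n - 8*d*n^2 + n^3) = (-7*d*n - 7*d + n^2 + n)/(15*d^2 - 8*d*n + n^2)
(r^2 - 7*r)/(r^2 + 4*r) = (r - 7)/(r + 4)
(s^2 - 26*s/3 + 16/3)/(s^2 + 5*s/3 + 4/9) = 3*(3*s^2 - 26*s + 16)/(9*s^2 + 15*s + 4)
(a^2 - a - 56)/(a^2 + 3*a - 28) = (a - 8)/(a - 4)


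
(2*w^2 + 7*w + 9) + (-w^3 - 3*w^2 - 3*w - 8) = -w^3 - w^2 + 4*w + 1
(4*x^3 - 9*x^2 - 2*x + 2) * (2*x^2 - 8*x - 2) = 8*x^5 - 50*x^4 + 60*x^3 + 38*x^2 - 12*x - 4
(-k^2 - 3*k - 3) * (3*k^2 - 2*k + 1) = -3*k^4 - 7*k^3 - 4*k^2 + 3*k - 3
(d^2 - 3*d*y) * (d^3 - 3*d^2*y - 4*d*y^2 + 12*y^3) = d^5 - 6*d^4*y + 5*d^3*y^2 + 24*d^2*y^3 - 36*d*y^4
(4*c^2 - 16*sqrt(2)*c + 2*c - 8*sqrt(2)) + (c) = 4*c^2 - 16*sqrt(2)*c + 3*c - 8*sqrt(2)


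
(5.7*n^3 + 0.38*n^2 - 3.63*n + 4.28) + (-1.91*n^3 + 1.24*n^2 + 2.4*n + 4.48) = 3.79*n^3 + 1.62*n^2 - 1.23*n + 8.76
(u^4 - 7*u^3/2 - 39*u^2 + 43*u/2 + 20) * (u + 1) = u^5 - 5*u^4/2 - 85*u^3/2 - 35*u^2/2 + 83*u/2 + 20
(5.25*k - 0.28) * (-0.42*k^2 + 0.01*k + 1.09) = -2.205*k^3 + 0.1701*k^2 + 5.7197*k - 0.3052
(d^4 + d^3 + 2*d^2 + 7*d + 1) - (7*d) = d^4 + d^3 + 2*d^2 + 1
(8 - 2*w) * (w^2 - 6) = -2*w^3 + 8*w^2 + 12*w - 48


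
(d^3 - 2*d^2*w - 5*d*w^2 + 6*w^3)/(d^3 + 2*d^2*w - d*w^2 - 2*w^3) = (d - 3*w)/(d + w)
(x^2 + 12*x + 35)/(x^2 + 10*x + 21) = (x + 5)/(x + 3)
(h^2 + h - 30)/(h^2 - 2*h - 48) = (h - 5)/(h - 8)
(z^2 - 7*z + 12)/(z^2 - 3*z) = (z - 4)/z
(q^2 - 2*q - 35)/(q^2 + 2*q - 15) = (q - 7)/(q - 3)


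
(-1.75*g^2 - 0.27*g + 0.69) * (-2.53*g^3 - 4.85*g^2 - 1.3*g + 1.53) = 4.4275*g^5 + 9.1706*g^4 + 1.8388*g^3 - 5.673*g^2 - 1.3101*g + 1.0557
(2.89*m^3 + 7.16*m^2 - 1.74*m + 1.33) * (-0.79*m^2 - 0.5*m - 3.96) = -2.2831*m^5 - 7.1014*m^4 - 13.6498*m^3 - 28.5343*m^2 + 6.2254*m - 5.2668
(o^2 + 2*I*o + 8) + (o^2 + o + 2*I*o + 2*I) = 2*o^2 + o + 4*I*o + 8 + 2*I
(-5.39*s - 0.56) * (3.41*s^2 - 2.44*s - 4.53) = -18.3799*s^3 + 11.242*s^2 + 25.7831*s + 2.5368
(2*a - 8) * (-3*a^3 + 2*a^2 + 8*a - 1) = -6*a^4 + 28*a^3 - 66*a + 8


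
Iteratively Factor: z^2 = (z)*(z)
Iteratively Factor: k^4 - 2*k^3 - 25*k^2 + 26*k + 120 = (k - 5)*(k^3 + 3*k^2 - 10*k - 24) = (k - 5)*(k + 4)*(k^2 - k - 6) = (k - 5)*(k + 2)*(k + 4)*(k - 3)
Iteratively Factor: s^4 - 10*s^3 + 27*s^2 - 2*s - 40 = (s - 4)*(s^3 - 6*s^2 + 3*s + 10) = (s - 4)*(s - 2)*(s^2 - 4*s - 5) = (s - 5)*(s - 4)*(s - 2)*(s + 1)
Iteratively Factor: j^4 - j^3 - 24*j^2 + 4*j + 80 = (j + 2)*(j^3 - 3*j^2 - 18*j + 40) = (j - 5)*(j + 2)*(j^2 + 2*j - 8) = (j - 5)*(j - 2)*(j + 2)*(j + 4)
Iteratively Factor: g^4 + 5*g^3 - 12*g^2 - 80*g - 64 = (g - 4)*(g^3 + 9*g^2 + 24*g + 16) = (g - 4)*(g + 1)*(g^2 + 8*g + 16) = (g - 4)*(g + 1)*(g + 4)*(g + 4)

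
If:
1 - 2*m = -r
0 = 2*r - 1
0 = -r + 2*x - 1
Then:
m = 3/4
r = 1/2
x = 3/4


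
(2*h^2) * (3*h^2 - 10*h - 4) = 6*h^4 - 20*h^3 - 8*h^2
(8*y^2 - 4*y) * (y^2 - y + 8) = 8*y^4 - 12*y^3 + 68*y^2 - 32*y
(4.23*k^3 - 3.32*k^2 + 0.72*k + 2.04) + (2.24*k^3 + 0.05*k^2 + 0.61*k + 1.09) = 6.47*k^3 - 3.27*k^2 + 1.33*k + 3.13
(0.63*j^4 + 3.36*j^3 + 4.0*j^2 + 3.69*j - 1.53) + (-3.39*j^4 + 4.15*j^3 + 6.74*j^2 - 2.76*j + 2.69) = -2.76*j^4 + 7.51*j^3 + 10.74*j^2 + 0.93*j + 1.16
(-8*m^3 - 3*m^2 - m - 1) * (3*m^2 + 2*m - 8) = -24*m^5 - 25*m^4 + 55*m^3 + 19*m^2 + 6*m + 8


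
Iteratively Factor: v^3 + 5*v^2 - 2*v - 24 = (v + 4)*(v^2 + v - 6) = (v - 2)*(v + 4)*(v + 3)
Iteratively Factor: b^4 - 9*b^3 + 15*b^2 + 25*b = (b - 5)*(b^3 - 4*b^2 - 5*b) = b*(b - 5)*(b^2 - 4*b - 5) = b*(b - 5)^2*(b + 1)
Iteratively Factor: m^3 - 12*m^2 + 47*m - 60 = (m - 3)*(m^2 - 9*m + 20) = (m - 4)*(m - 3)*(m - 5)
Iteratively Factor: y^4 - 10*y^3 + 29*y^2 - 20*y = (y - 1)*(y^3 - 9*y^2 + 20*y) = (y - 5)*(y - 1)*(y^2 - 4*y) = (y - 5)*(y - 4)*(y - 1)*(y)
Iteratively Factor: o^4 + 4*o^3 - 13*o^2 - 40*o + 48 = (o + 4)*(o^3 - 13*o + 12) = (o - 1)*(o + 4)*(o^2 + o - 12) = (o - 3)*(o - 1)*(o + 4)*(o + 4)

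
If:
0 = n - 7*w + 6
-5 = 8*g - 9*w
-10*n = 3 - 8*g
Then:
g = 163/488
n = -2/61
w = 52/61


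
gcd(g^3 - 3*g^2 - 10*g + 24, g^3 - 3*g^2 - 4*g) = g - 4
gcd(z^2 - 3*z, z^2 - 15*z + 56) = 1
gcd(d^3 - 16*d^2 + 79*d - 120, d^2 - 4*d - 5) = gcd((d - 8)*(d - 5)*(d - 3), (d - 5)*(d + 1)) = d - 5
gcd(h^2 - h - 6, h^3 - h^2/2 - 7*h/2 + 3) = h + 2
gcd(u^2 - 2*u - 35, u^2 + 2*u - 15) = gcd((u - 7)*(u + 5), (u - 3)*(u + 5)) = u + 5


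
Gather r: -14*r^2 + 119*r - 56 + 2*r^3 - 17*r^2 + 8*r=2*r^3 - 31*r^2 + 127*r - 56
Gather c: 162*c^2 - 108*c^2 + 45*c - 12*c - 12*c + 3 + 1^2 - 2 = 54*c^2 + 21*c + 2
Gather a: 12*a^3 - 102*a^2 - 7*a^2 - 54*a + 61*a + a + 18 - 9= 12*a^3 - 109*a^2 + 8*a + 9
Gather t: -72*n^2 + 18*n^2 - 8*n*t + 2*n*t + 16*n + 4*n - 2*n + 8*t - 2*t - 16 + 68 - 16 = -54*n^2 + 18*n + t*(6 - 6*n) + 36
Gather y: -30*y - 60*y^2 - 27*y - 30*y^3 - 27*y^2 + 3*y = -30*y^3 - 87*y^2 - 54*y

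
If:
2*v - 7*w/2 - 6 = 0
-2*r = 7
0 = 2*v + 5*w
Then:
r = -7/2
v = 30/17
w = -12/17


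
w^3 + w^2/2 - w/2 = w*(w - 1/2)*(w + 1)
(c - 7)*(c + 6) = c^2 - c - 42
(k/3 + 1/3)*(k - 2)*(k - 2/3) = k^3/3 - 5*k^2/9 - 4*k/9 + 4/9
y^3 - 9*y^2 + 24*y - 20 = (y - 5)*(y - 2)^2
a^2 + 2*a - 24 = (a - 4)*(a + 6)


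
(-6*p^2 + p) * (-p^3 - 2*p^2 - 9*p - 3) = 6*p^5 + 11*p^4 + 52*p^3 + 9*p^2 - 3*p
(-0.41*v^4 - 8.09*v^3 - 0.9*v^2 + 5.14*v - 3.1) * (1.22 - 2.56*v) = 1.0496*v^5 + 20.2102*v^4 - 7.5658*v^3 - 14.2564*v^2 + 14.2068*v - 3.782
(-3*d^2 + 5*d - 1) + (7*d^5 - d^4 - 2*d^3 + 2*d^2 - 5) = 7*d^5 - d^4 - 2*d^3 - d^2 + 5*d - 6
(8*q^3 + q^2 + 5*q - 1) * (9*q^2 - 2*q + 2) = 72*q^5 - 7*q^4 + 59*q^3 - 17*q^2 + 12*q - 2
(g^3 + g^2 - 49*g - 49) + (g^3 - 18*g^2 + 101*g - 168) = 2*g^3 - 17*g^2 + 52*g - 217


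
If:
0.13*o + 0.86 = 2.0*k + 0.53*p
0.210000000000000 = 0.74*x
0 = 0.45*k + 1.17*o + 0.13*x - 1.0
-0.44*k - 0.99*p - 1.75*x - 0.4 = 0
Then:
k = 0.80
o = 0.52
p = -1.26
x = 0.28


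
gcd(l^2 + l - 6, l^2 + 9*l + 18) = l + 3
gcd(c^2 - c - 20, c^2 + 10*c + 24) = c + 4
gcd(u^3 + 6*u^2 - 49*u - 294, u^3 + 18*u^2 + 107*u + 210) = u^2 + 13*u + 42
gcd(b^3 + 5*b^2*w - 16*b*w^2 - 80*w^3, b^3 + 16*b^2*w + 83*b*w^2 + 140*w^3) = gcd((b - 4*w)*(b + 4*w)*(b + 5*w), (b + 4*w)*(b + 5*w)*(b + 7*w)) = b^2 + 9*b*w + 20*w^2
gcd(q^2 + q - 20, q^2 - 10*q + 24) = q - 4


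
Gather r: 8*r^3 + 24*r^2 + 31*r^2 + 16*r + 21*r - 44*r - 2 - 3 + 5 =8*r^3 + 55*r^2 - 7*r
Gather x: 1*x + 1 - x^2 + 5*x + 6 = -x^2 + 6*x + 7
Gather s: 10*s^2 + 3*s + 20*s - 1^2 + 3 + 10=10*s^2 + 23*s + 12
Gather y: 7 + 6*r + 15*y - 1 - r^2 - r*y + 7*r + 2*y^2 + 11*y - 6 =-r^2 + 13*r + 2*y^2 + y*(26 - r)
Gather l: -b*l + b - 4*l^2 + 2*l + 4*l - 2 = b - 4*l^2 + l*(6 - b) - 2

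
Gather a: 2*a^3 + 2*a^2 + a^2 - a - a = 2*a^3 + 3*a^2 - 2*a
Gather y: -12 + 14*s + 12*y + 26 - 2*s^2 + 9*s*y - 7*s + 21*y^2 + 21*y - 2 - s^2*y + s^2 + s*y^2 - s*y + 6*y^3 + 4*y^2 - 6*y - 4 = -s^2 + 7*s + 6*y^3 + y^2*(s + 25) + y*(-s^2 + 8*s + 27) + 8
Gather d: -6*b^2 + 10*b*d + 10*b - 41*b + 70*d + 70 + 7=-6*b^2 - 31*b + d*(10*b + 70) + 77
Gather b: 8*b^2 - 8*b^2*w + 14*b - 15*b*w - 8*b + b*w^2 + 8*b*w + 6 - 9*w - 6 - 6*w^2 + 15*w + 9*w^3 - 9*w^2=b^2*(8 - 8*w) + b*(w^2 - 7*w + 6) + 9*w^3 - 15*w^2 + 6*w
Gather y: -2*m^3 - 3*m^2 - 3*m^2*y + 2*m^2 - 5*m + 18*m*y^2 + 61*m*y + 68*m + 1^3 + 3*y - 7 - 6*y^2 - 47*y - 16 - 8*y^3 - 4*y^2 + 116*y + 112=-2*m^3 - m^2 + 63*m - 8*y^3 + y^2*(18*m - 10) + y*(-3*m^2 + 61*m + 72) + 90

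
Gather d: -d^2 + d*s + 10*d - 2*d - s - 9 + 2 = -d^2 + d*(s + 8) - s - 7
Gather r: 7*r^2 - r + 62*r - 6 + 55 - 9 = 7*r^2 + 61*r + 40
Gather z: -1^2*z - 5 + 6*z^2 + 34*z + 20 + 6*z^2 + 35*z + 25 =12*z^2 + 68*z + 40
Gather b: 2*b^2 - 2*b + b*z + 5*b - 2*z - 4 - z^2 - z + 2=2*b^2 + b*(z + 3) - z^2 - 3*z - 2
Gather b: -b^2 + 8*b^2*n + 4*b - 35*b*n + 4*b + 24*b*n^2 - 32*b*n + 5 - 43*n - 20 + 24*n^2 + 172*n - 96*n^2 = b^2*(8*n - 1) + b*(24*n^2 - 67*n + 8) - 72*n^2 + 129*n - 15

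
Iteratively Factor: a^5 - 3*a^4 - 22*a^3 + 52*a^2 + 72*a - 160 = (a - 5)*(a^4 + 2*a^3 - 12*a^2 - 8*a + 32) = (a - 5)*(a + 4)*(a^3 - 2*a^2 - 4*a + 8) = (a - 5)*(a + 2)*(a + 4)*(a^2 - 4*a + 4) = (a - 5)*(a - 2)*(a + 2)*(a + 4)*(a - 2)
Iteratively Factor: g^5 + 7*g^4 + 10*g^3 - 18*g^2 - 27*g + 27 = (g + 3)*(g^4 + 4*g^3 - 2*g^2 - 12*g + 9) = (g - 1)*(g + 3)*(g^3 + 5*g^2 + 3*g - 9) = (g - 1)*(g + 3)^2*(g^2 + 2*g - 3) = (g - 1)^2*(g + 3)^2*(g + 3)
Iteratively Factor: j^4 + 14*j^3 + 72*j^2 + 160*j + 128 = (j + 4)*(j^3 + 10*j^2 + 32*j + 32) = (j + 2)*(j + 4)*(j^2 + 8*j + 16) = (j + 2)*(j + 4)^2*(j + 4)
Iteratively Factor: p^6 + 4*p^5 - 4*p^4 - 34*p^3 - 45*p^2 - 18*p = (p)*(p^5 + 4*p^4 - 4*p^3 - 34*p^2 - 45*p - 18) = p*(p + 2)*(p^4 + 2*p^3 - 8*p^2 - 18*p - 9) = p*(p + 1)*(p + 2)*(p^3 + p^2 - 9*p - 9) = p*(p + 1)^2*(p + 2)*(p^2 - 9) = p*(p - 3)*(p + 1)^2*(p + 2)*(p + 3)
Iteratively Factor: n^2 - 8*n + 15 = (n - 3)*(n - 5)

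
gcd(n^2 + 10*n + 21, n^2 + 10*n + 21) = n^2 + 10*n + 21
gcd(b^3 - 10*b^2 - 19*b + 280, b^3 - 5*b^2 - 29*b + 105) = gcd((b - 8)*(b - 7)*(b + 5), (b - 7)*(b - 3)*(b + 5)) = b^2 - 2*b - 35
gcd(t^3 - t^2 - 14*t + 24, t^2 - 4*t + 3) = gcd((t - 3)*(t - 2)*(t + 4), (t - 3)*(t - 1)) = t - 3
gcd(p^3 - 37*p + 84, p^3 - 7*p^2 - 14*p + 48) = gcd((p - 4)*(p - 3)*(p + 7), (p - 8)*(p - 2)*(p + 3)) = 1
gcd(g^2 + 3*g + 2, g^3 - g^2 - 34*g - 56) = g + 2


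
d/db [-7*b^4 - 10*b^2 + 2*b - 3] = -28*b^3 - 20*b + 2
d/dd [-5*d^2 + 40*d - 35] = 40 - 10*d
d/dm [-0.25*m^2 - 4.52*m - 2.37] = -0.5*m - 4.52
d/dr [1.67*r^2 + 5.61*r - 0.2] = 3.34*r + 5.61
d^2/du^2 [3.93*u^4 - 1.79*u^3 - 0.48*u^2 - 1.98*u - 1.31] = 47.16*u^2 - 10.74*u - 0.96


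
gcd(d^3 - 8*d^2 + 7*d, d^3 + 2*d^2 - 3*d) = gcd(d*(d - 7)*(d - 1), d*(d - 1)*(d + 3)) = d^2 - d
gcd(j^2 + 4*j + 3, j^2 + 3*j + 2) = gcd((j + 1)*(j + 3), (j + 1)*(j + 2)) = j + 1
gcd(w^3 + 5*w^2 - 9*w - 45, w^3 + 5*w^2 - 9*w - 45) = w^3 + 5*w^2 - 9*w - 45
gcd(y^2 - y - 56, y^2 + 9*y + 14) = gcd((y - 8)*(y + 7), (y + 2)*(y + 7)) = y + 7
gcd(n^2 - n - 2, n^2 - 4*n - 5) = n + 1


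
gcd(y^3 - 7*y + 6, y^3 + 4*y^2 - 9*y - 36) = y + 3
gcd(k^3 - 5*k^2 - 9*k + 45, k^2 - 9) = k^2 - 9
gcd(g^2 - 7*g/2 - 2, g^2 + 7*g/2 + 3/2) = g + 1/2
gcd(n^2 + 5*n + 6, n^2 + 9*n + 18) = n + 3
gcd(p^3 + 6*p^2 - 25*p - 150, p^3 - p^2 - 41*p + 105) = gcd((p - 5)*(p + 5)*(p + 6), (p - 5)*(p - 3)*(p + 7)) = p - 5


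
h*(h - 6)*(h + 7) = h^3 + h^2 - 42*h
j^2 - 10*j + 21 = (j - 7)*(j - 3)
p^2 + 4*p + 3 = (p + 1)*(p + 3)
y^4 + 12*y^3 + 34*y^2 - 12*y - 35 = (y - 1)*(y + 1)*(y + 5)*(y + 7)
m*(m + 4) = m^2 + 4*m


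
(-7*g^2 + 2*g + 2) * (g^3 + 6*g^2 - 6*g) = -7*g^5 - 40*g^4 + 56*g^3 - 12*g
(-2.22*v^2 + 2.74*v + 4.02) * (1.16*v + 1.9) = -2.5752*v^3 - 1.0396*v^2 + 9.8692*v + 7.638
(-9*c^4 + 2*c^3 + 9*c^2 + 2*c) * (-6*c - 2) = 54*c^5 + 6*c^4 - 58*c^3 - 30*c^2 - 4*c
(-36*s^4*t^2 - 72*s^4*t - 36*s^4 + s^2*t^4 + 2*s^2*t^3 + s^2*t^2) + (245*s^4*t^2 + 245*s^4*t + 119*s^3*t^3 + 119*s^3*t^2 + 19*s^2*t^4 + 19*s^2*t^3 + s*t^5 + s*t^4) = 209*s^4*t^2 + 173*s^4*t - 36*s^4 + 119*s^3*t^3 + 119*s^3*t^2 + 20*s^2*t^4 + 21*s^2*t^3 + s^2*t^2 + s*t^5 + s*t^4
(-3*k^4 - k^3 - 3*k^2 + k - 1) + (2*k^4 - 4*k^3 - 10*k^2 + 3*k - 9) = -k^4 - 5*k^3 - 13*k^2 + 4*k - 10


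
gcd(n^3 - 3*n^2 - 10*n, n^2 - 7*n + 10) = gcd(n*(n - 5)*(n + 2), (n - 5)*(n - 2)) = n - 5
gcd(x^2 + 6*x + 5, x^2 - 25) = x + 5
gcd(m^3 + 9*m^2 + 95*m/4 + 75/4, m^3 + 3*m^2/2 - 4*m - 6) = m + 3/2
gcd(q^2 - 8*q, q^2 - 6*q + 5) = 1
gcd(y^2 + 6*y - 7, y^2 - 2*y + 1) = y - 1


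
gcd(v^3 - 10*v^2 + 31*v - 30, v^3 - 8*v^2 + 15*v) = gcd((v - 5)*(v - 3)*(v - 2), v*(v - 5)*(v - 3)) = v^2 - 8*v + 15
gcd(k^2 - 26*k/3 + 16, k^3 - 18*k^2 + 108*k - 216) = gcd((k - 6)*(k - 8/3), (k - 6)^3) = k - 6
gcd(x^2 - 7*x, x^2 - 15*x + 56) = x - 7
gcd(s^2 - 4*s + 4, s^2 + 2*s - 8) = s - 2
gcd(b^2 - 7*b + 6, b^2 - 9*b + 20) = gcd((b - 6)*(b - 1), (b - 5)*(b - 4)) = 1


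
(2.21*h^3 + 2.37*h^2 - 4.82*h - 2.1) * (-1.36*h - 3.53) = -3.0056*h^4 - 11.0245*h^3 - 1.8109*h^2 + 19.8706*h + 7.413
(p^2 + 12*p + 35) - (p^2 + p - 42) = 11*p + 77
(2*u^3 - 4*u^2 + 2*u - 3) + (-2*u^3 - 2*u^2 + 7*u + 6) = -6*u^2 + 9*u + 3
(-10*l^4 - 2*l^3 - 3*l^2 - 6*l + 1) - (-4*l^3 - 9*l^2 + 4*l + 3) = -10*l^4 + 2*l^3 + 6*l^2 - 10*l - 2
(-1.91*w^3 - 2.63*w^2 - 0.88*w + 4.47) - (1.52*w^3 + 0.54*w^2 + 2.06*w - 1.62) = -3.43*w^3 - 3.17*w^2 - 2.94*w + 6.09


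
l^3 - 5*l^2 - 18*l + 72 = (l - 6)*(l - 3)*(l + 4)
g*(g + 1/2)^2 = g^3 + g^2 + g/4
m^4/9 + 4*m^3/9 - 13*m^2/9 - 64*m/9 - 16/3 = (m/3 + 1/3)*(m/3 + 1)*(m - 4)*(m + 4)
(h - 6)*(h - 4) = h^2 - 10*h + 24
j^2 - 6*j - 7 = (j - 7)*(j + 1)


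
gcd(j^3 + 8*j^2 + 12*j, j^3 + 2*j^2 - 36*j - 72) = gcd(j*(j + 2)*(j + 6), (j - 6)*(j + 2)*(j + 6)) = j^2 + 8*j + 12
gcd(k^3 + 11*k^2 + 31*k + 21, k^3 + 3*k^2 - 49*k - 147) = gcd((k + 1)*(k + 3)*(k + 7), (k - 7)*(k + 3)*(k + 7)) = k^2 + 10*k + 21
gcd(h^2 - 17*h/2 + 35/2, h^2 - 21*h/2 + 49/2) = h - 7/2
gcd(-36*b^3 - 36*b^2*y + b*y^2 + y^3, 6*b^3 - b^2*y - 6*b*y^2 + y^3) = -6*b^2 - 5*b*y + y^2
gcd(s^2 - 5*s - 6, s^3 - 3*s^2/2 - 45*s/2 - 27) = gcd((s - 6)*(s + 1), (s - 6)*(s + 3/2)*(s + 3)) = s - 6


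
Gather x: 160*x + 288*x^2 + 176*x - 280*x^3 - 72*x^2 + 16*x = -280*x^3 + 216*x^2 + 352*x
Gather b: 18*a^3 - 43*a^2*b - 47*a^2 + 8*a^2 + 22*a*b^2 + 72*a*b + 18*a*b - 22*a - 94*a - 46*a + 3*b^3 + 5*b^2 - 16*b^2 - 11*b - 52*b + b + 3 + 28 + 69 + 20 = 18*a^3 - 39*a^2 - 162*a + 3*b^3 + b^2*(22*a - 11) + b*(-43*a^2 + 90*a - 62) + 120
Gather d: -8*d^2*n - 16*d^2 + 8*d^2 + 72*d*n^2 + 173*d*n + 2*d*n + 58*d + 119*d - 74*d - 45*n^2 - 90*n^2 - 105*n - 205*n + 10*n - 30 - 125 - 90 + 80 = d^2*(-8*n - 8) + d*(72*n^2 + 175*n + 103) - 135*n^2 - 300*n - 165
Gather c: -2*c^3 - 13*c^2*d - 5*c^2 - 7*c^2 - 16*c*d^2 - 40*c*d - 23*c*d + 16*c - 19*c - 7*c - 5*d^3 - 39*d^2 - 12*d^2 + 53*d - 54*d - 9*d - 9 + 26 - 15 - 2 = -2*c^3 + c^2*(-13*d - 12) + c*(-16*d^2 - 63*d - 10) - 5*d^3 - 51*d^2 - 10*d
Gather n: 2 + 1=3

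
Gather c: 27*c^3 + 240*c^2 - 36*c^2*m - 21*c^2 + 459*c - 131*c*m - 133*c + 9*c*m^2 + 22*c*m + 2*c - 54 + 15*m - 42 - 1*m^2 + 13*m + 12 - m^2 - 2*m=27*c^3 + c^2*(219 - 36*m) + c*(9*m^2 - 109*m + 328) - 2*m^2 + 26*m - 84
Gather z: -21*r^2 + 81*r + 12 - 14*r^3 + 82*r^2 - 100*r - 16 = -14*r^3 + 61*r^2 - 19*r - 4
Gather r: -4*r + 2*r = -2*r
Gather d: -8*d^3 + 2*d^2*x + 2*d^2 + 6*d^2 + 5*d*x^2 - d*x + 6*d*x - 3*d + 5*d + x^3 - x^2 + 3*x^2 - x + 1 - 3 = -8*d^3 + d^2*(2*x + 8) + d*(5*x^2 + 5*x + 2) + x^3 + 2*x^2 - x - 2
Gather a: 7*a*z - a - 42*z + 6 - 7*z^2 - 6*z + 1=a*(7*z - 1) - 7*z^2 - 48*z + 7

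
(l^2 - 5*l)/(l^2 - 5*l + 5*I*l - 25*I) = l/(l + 5*I)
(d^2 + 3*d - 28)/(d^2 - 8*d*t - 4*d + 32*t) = (-d - 7)/(-d + 8*t)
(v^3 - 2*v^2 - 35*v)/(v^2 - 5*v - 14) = v*(v + 5)/(v + 2)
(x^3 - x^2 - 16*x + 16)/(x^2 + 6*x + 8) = (x^2 - 5*x + 4)/(x + 2)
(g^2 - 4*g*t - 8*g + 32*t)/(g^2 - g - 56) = (g - 4*t)/(g + 7)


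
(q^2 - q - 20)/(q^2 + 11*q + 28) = (q - 5)/(q + 7)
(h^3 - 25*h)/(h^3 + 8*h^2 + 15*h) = (h - 5)/(h + 3)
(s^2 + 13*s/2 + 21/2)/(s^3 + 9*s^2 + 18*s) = (s + 7/2)/(s*(s + 6))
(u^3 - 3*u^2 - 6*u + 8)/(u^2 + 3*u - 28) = (u^2 + u - 2)/(u + 7)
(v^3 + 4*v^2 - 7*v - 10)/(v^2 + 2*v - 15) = (v^2 - v - 2)/(v - 3)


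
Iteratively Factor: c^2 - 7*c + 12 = (c - 4)*(c - 3)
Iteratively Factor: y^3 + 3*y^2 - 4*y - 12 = (y + 3)*(y^2 - 4) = (y - 2)*(y + 3)*(y + 2)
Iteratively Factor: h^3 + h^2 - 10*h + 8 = (h - 2)*(h^2 + 3*h - 4) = (h - 2)*(h + 4)*(h - 1)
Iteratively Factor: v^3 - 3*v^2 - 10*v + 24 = (v - 4)*(v^2 + v - 6) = (v - 4)*(v + 3)*(v - 2)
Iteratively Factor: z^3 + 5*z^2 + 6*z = (z)*(z^2 + 5*z + 6) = z*(z + 3)*(z + 2)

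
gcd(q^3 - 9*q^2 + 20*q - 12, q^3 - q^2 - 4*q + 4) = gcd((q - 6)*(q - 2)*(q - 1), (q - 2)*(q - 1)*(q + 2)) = q^2 - 3*q + 2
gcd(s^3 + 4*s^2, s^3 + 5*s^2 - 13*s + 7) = 1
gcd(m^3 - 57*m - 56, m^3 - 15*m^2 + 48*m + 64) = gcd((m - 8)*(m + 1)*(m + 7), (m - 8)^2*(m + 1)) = m^2 - 7*m - 8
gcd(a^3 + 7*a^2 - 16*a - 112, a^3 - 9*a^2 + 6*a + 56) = a - 4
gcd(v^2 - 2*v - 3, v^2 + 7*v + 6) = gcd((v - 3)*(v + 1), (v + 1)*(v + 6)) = v + 1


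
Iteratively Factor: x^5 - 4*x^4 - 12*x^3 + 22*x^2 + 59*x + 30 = (x - 3)*(x^4 - x^3 - 15*x^2 - 23*x - 10) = (x - 5)*(x - 3)*(x^3 + 4*x^2 + 5*x + 2) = (x - 5)*(x - 3)*(x + 2)*(x^2 + 2*x + 1) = (x - 5)*(x - 3)*(x + 1)*(x + 2)*(x + 1)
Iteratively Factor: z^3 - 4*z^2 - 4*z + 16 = (z + 2)*(z^2 - 6*z + 8) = (z - 2)*(z + 2)*(z - 4)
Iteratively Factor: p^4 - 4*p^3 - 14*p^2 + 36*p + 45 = (p - 3)*(p^3 - p^2 - 17*p - 15) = (p - 3)*(p + 1)*(p^2 - 2*p - 15) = (p - 3)*(p + 1)*(p + 3)*(p - 5)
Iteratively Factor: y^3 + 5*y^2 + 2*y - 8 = (y - 1)*(y^2 + 6*y + 8) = (y - 1)*(y + 4)*(y + 2)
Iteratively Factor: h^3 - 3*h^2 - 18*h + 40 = (h - 2)*(h^2 - h - 20) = (h - 2)*(h + 4)*(h - 5)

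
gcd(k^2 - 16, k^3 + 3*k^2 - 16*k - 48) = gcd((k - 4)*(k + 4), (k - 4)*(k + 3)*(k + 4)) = k^2 - 16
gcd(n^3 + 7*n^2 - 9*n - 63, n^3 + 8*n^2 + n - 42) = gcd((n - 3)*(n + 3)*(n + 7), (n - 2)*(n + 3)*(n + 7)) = n^2 + 10*n + 21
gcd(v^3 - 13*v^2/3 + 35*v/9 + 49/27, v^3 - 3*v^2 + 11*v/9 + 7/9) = v^2 - 2*v - 7/9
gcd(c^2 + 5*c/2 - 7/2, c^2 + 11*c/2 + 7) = c + 7/2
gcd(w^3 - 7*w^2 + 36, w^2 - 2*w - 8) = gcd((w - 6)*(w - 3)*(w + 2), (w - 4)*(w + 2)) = w + 2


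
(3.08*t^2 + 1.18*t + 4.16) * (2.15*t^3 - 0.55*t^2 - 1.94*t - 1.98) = 6.622*t^5 + 0.843*t^4 + 2.3198*t^3 - 10.6756*t^2 - 10.4068*t - 8.2368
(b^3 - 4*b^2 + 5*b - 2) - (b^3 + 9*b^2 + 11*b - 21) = -13*b^2 - 6*b + 19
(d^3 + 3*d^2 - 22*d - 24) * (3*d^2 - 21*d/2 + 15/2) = 3*d^5 - 3*d^4/2 - 90*d^3 + 363*d^2/2 + 87*d - 180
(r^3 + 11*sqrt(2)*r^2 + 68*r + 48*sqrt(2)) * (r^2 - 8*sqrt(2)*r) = r^5 + 3*sqrt(2)*r^4 - 108*r^3 - 496*sqrt(2)*r^2 - 768*r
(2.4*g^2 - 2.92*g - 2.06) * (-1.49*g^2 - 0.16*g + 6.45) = -3.576*g^4 + 3.9668*g^3 + 19.0166*g^2 - 18.5044*g - 13.287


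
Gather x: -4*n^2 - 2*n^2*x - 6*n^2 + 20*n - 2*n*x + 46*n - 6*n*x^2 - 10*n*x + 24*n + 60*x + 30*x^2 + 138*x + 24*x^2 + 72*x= -10*n^2 + 90*n + x^2*(54 - 6*n) + x*(-2*n^2 - 12*n + 270)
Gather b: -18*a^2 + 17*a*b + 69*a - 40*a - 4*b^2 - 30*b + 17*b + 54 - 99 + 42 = -18*a^2 + 29*a - 4*b^2 + b*(17*a - 13) - 3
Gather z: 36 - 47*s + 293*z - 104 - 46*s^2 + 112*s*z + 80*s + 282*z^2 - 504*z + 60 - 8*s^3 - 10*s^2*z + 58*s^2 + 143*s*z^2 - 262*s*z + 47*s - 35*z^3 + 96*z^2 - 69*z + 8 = -8*s^3 + 12*s^2 + 80*s - 35*z^3 + z^2*(143*s + 378) + z*(-10*s^2 - 150*s - 280)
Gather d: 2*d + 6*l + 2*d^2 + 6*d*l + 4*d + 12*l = 2*d^2 + d*(6*l + 6) + 18*l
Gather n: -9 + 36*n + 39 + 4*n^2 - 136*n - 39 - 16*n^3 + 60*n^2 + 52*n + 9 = -16*n^3 + 64*n^2 - 48*n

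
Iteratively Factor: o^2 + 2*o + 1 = (o + 1)*(o + 1)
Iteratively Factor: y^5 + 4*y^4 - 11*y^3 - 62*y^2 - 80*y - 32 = (y + 1)*(y^4 + 3*y^3 - 14*y^2 - 48*y - 32) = (y - 4)*(y + 1)*(y^3 + 7*y^2 + 14*y + 8) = (y - 4)*(y + 1)*(y + 2)*(y^2 + 5*y + 4) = (y - 4)*(y + 1)^2*(y + 2)*(y + 4)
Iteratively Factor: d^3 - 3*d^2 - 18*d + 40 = (d + 4)*(d^2 - 7*d + 10) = (d - 5)*(d + 4)*(d - 2)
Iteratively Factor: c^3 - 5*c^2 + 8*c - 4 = (c - 2)*(c^2 - 3*c + 2) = (c - 2)*(c - 1)*(c - 2)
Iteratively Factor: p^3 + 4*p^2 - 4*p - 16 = (p + 4)*(p^2 - 4) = (p - 2)*(p + 4)*(p + 2)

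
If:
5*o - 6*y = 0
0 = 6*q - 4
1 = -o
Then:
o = -1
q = 2/3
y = -5/6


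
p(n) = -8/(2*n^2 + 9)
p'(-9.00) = -0.00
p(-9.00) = -0.05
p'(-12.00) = 0.00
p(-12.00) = -0.03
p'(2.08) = 0.21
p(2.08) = -0.45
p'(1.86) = 0.23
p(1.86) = -0.50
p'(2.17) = 0.20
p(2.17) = -0.43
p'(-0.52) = -0.18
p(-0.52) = -0.84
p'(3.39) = 0.11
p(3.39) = -0.25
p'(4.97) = 0.05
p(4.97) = -0.14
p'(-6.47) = -0.02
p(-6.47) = -0.09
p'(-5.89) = -0.03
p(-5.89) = -0.10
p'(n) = 32*n/(2*n^2 + 9)^2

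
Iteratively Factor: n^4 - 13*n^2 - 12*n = (n)*(n^3 - 13*n - 12) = n*(n + 1)*(n^2 - n - 12) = n*(n + 1)*(n + 3)*(n - 4)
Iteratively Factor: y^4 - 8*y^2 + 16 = (y + 2)*(y^3 - 2*y^2 - 4*y + 8) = (y - 2)*(y + 2)*(y^2 - 4) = (y - 2)*(y + 2)^2*(y - 2)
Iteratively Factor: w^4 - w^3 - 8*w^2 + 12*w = (w)*(w^3 - w^2 - 8*w + 12) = w*(w - 2)*(w^2 + w - 6) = w*(w - 2)^2*(w + 3)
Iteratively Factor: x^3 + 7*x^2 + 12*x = (x + 4)*(x^2 + 3*x) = (x + 3)*(x + 4)*(x)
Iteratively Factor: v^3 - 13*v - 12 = (v - 4)*(v^2 + 4*v + 3) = (v - 4)*(v + 1)*(v + 3)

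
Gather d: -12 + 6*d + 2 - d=5*d - 10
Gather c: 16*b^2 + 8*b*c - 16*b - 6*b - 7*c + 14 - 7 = 16*b^2 - 22*b + c*(8*b - 7) + 7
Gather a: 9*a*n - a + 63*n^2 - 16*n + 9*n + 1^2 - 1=a*(9*n - 1) + 63*n^2 - 7*n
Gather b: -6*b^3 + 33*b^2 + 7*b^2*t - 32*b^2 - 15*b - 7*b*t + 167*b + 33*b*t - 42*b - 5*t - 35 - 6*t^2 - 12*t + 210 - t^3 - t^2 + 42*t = -6*b^3 + b^2*(7*t + 1) + b*(26*t + 110) - t^3 - 7*t^2 + 25*t + 175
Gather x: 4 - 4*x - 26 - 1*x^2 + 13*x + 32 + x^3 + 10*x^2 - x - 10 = x^3 + 9*x^2 + 8*x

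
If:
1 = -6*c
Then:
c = -1/6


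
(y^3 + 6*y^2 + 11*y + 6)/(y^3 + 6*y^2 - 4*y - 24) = (y^2 + 4*y + 3)/(y^2 + 4*y - 12)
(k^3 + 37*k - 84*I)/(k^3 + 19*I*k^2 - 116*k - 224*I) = (k^2 - 7*I*k - 12)/(k^2 + 12*I*k - 32)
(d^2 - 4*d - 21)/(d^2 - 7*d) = (d + 3)/d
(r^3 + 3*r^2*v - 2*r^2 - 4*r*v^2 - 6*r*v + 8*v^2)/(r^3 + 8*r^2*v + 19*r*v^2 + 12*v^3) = (r^2 - r*v - 2*r + 2*v)/(r^2 + 4*r*v + 3*v^2)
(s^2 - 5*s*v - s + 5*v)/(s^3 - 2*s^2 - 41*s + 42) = (s - 5*v)/(s^2 - s - 42)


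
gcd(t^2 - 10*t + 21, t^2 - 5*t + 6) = t - 3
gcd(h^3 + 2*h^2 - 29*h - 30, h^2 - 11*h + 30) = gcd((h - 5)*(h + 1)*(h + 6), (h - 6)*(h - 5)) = h - 5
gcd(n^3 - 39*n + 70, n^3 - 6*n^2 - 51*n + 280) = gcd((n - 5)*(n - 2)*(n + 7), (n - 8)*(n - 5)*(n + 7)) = n^2 + 2*n - 35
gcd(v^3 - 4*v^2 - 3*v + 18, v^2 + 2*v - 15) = v - 3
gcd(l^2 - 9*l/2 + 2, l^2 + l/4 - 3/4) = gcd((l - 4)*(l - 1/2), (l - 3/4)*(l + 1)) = 1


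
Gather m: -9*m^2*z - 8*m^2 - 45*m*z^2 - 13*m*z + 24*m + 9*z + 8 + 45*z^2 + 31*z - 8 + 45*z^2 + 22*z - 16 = m^2*(-9*z - 8) + m*(-45*z^2 - 13*z + 24) + 90*z^2 + 62*z - 16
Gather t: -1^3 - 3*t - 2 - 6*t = -9*t - 3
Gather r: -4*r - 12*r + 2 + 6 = 8 - 16*r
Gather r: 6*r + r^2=r^2 + 6*r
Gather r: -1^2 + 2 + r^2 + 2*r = r^2 + 2*r + 1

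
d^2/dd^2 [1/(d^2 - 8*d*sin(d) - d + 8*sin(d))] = 2*((d^2 - 8*d*sin(d) - d + 8*sin(d))*(-4*d*sin(d) + 4*sin(d) + 8*cos(d) - 1) + (8*d*cos(d) - 2*d - 8*sqrt(2)*cos(d + pi/4) + 1)^2)/((d - 1)^3*(d - 8*sin(d))^3)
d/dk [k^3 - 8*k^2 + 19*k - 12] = 3*k^2 - 16*k + 19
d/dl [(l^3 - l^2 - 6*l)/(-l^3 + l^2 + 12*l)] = 6*(2*l - 1)/(l^4 - 2*l^3 - 23*l^2 + 24*l + 144)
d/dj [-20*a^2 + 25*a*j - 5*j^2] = 25*a - 10*j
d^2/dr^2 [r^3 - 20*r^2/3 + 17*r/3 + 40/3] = 6*r - 40/3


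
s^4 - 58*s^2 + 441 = (s - 7)*(s - 3)*(s + 3)*(s + 7)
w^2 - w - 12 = (w - 4)*(w + 3)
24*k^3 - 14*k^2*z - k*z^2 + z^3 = (-3*k + z)*(-2*k + z)*(4*k + z)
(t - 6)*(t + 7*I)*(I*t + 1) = I*t^3 - 6*t^2 - 6*I*t^2 + 36*t + 7*I*t - 42*I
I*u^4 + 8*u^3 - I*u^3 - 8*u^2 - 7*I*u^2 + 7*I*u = u*(u - 1)*(u - 7*I)*(I*u + 1)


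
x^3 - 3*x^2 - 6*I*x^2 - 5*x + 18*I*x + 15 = (x - 3)*(x - 5*I)*(x - I)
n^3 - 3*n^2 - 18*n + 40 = (n - 5)*(n - 2)*(n + 4)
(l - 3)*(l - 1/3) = l^2 - 10*l/3 + 1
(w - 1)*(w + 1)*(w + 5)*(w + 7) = w^4 + 12*w^3 + 34*w^2 - 12*w - 35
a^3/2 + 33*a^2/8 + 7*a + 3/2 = (a/2 + 1)*(a + 1/4)*(a + 6)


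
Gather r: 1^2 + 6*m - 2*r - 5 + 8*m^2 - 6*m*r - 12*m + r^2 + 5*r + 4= 8*m^2 - 6*m + r^2 + r*(3 - 6*m)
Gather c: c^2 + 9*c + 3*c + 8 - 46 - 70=c^2 + 12*c - 108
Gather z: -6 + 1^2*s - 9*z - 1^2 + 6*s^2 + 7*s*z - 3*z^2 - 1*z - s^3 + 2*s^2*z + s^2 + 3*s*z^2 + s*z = -s^3 + 7*s^2 + s + z^2*(3*s - 3) + z*(2*s^2 + 8*s - 10) - 7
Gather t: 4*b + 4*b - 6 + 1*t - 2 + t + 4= 8*b + 2*t - 4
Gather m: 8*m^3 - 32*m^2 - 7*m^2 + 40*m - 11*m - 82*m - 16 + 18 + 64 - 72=8*m^3 - 39*m^2 - 53*m - 6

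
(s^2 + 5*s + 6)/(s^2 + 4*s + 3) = (s + 2)/(s + 1)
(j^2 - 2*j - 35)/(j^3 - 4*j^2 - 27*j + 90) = (j - 7)/(j^2 - 9*j + 18)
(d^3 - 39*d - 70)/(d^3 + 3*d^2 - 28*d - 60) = (d^2 - 2*d - 35)/(d^2 + d - 30)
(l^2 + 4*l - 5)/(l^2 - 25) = (l - 1)/(l - 5)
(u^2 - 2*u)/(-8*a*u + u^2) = (2 - u)/(8*a - u)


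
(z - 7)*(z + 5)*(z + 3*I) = z^3 - 2*z^2 + 3*I*z^2 - 35*z - 6*I*z - 105*I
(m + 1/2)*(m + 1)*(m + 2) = m^3 + 7*m^2/2 + 7*m/2 + 1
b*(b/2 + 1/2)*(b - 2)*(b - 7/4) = b^4/2 - 11*b^3/8 - b^2/8 + 7*b/4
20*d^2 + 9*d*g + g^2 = (4*d + g)*(5*d + g)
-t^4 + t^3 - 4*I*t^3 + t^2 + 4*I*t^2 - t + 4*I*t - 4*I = (t - 1)*(t + 4*I)*(-I*t - I)*(-I*t + I)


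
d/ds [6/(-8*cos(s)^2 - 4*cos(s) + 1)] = -24*(4*cos(s) + 1)*sin(s)/(8*cos(s)^2 + 4*cos(s) - 1)^2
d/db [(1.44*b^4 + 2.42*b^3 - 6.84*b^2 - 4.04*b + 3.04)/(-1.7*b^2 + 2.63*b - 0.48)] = (-4.896*b^5 + 7.2476*b^4 + 9.96439999999999*b^3 - 28.342*b^2 + 16.9024*b - 6.056)/(2.89*b^4 - 8.942*b^3 + 8.5489*b^2 - 2.5248*b + 0.2304)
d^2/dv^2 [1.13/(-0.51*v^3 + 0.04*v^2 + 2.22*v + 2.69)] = ((3.4578*v - 0.0904)*(-0.51*v^3 + 0.04*v^2 + 2.22*v + 2.69) + 1.13*(-3.06*v^2 + 0.16*v + 4.44)*(-1.53*v^2 + 0.08*v + 2.22))/(-0.51*v^3 + 0.04*v^2 + 2.22*v + 2.69)^3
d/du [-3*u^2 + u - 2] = 1 - 6*u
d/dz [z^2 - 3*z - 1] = 2*z - 3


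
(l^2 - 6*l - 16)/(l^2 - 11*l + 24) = (l + 2)/(l - 3)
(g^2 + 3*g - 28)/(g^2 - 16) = (g + 7)/(g + 4)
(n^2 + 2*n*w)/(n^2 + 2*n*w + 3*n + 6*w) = n/(n + 3)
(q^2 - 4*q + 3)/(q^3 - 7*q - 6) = (q - 1)/(q^2 + 3*q + 2)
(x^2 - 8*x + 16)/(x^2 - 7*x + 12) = (x - 4)/(x - 3)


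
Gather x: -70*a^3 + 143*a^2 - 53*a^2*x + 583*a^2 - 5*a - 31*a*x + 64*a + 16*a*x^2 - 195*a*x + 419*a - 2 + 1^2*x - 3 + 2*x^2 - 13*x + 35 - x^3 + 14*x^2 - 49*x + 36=-70*a^3 + 726*a^2 + 478*a - x^3 + x^2*(16*a + 16) + x*(-53*a^2 - 226*a - 61) + 66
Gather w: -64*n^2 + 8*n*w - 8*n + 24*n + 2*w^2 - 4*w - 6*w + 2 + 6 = -64*n^2 + 16*n + 2*w^2 + w*(8*n - 10) + 8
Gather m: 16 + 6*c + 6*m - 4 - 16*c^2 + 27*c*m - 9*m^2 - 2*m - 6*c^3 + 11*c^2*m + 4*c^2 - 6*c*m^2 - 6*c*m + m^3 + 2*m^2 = -6*c^3 - 12*c^2 + 6*c + m^3 + m^2*(-6*c - 7) + m*(11*c^2 + 21*c + 4) + 12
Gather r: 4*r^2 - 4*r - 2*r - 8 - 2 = 4*r^2 - 6*r - 10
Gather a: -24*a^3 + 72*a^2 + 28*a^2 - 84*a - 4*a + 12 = -24*a^3 + 100*a^2 - 88*a + 12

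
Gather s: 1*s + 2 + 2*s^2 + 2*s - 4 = 2*s^2 + 3*s - 2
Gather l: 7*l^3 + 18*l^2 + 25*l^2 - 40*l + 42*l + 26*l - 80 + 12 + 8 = 7*l^3 + 43*l^2 + 28*l - 60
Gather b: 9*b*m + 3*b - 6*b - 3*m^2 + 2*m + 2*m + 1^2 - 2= b*(9*m - 3) - 3*m^2 + 4*m - 1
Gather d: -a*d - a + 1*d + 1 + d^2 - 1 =-a + d^2 + d*(1 - a)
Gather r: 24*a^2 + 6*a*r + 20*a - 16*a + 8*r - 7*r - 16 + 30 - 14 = 24*a^2 + 4*a + r*(6*a + 1)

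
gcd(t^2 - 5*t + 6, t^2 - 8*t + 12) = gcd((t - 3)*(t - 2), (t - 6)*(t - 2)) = t - 2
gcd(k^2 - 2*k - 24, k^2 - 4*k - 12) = k - 6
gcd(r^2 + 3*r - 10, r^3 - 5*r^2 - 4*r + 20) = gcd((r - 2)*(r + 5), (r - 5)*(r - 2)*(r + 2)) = r - 2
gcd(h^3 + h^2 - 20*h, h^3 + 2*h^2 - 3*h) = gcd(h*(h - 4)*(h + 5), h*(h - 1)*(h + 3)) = h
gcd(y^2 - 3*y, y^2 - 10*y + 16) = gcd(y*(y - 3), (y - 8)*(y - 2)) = 1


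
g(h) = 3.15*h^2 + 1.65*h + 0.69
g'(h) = 6.3*h + 1.65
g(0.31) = 1.50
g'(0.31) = 3.60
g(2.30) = 21.15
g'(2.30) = 16.14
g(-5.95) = 102.39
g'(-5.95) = -35.84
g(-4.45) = 55.73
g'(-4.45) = -26.38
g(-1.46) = 5.00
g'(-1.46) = -7.55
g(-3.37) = 30.90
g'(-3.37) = -19.58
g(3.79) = 52.19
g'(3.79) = 25.53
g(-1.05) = 2.43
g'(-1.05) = -4.96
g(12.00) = 474.09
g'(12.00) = 77.25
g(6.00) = 123.99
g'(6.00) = 39.45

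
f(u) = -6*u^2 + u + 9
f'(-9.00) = 109.00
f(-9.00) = -486.00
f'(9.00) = -107.00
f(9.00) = -468.00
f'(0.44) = -4.28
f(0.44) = 8.28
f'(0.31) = -2.72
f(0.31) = 8.73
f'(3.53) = -41.36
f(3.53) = -62.24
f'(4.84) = -57.08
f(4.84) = -126.71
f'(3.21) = -37.52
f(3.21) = -49.61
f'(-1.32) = 16.84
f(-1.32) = -2.77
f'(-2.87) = 35.44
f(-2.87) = -43.29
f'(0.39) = -3.68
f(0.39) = 8.48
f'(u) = 1 - 12*u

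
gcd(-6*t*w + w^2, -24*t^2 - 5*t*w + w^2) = 1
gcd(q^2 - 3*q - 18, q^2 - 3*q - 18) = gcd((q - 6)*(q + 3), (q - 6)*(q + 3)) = q^2 - 3*q - 18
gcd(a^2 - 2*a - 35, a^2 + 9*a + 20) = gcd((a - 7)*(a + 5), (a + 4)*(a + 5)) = a + 5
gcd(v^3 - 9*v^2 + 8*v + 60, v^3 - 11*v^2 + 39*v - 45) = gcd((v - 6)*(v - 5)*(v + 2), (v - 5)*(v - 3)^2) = v - 5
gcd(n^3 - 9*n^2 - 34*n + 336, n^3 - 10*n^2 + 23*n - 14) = n - 7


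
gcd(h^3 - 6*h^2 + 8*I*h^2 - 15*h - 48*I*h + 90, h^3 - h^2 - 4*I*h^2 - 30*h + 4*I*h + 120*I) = h - 6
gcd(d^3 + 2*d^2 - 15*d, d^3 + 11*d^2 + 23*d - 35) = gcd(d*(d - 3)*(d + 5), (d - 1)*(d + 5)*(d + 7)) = d + 5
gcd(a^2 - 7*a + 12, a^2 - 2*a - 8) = a - 4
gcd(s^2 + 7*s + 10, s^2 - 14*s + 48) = 1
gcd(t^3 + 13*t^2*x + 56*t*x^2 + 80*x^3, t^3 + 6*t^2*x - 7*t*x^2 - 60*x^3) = t^2 + 9*t*x + 20*x^2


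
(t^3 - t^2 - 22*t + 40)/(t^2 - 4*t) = t + 3 - 10/t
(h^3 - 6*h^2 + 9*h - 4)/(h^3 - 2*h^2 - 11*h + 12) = (h - 1)/(h + 3)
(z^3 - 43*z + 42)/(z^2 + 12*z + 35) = (z^2 - 7*z + 6)/(z + 5)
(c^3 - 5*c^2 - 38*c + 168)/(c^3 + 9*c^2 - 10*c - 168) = (c - 7)/(c + 7)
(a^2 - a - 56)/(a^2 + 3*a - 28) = (a - 8)/(a - 4)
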